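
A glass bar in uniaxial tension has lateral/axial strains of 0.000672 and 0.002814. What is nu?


Poisson's ratio: nu = lateral strain / axial strain
  nu = 0.000672 / 0.002814 = 0.2388

0.2388


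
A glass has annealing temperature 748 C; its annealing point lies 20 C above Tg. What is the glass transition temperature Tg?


Rearrange T_anneal = Tg + offset for Tg:
  Tg = T_anneal - offset = 748 - 20 = 728 C

728 C


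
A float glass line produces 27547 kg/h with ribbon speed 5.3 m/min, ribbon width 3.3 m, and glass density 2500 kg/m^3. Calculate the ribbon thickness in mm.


Ribbon cross-section from mass balance:
  Volume rate = throughput / density = 27547 / 2500 = 11.0188 m^3/h
  thickness = volume rate / (speed * 60 * width), i.e.
  thickness = throughput / (60 * speed * width * density) * 1000
  thickness = 27547 / (60 * 5.3 * 3.3 * 2500) * 1000 = 10.5 mm

10.5 mm


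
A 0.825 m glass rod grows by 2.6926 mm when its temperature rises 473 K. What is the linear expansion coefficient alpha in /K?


Rearrange dL = alpha * L0 * dT for alpha:
  alpha = dL / (L0 * dT)
  alpha = (2.6926 / 1000) / (0.825 * 473) = 0.0000069 /K = 6.9 x 10^-6 /K

6.9 x 10^-6 /K


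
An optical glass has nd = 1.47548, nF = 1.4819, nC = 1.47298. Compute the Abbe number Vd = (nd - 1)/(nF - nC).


Abbe number formula: Vd = (nd - 1) / (nF - nC)
  nd - 1 = 1.47548 - 1 = 0.47548
  nF - nC = 1.4819 - 1.47298 = 0.00892
  Vd = 0.47548 / 0.00892 = 53.3

53.3


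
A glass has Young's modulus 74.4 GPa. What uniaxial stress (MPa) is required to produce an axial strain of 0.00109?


Rearrange E = sigma / epsilon:
  sigma = E * epsilon
  E (MPa) = 74.4 * 1000 = 74400
  sigma = 74400 * 0.00109 = 81.1 MPa

81.1 MPa


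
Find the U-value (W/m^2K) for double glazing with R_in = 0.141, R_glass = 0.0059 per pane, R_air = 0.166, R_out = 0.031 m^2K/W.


Total thermal resistance (series):
  R_total = R_in + R_glass + R_air + R_glass + R_out
  R_total = 0.141 + 0.0059 + 0.166 + 0.0059 + 0.031 = 0.3498 m^2K/W
U-value = 1 / R_total = 1 / 0.3498 = 2.859 W/m^2K

2.859 W/m^2K


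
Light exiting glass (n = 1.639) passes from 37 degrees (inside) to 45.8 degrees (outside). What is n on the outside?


Apply Snell's law: n1 * sin(theta1) = n2 * sin(theta2)
  n2 = n1 * sin(theta1) / sin(theta2)
  sin(37) = 0.601815
  sin(45.8) = 0.716911
  n2 = 1.639 * 0.601815 / 0.716911 = 1.3759

1.3759


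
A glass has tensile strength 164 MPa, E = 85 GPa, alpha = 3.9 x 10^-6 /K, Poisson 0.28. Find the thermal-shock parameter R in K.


Thermal shock resistance: R = sigma * (1 - nu) / (E * alpha)
  Numerator = 164 * (1 - 0.28) = 118.08
  Denominator = 85 * 1000 * (3.9 x 10^-6) = 0.3315
  R = 118.08 / 0.3315 = 356.2 K

356.2 K


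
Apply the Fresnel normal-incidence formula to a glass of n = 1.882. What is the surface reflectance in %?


Fresnel reflectance at normal incidence:
  R = ((n - 1)/(n + 1))^2
  (n - 1)/(n + 1) = (1.882 - 1)/(1.882 + 1) = 0.306037
  R = 0.306037^2 = 0.0936586
  R(%) = 0.0936586 * 100 = 9.366%

9.366%


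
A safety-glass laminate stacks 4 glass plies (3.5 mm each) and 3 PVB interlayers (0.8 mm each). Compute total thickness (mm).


Total thickness = glass contribution + PVB contribution
  Glass: 4 * 3.5 = 14.0 mm
  PVB: 3 * 0.8 = 2.4 mm
  Total = 14.0 + 2.4 = 16.4 mm

16.4 mm


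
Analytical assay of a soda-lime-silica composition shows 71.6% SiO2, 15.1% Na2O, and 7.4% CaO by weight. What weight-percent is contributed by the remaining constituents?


Sum the three major oxides:
  SiO2 + Na2O + CaO = 71.6 + 15.1 + 7.4 = 94.1%
Subtract from 100%:
  Others = 100 - 94.1 = 5.9%

5.9%


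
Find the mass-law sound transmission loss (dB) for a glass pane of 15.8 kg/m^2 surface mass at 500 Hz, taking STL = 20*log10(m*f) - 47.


Mass law: STL = 20 * log10(m * f) - 47
  m * f = 15.8 * 500 = 7900
  log10(7900) = 3.89763
  STL = 20 * 3.89763 - 47 = 77.9526 - 47 = 31.0 dB

31.0 dB


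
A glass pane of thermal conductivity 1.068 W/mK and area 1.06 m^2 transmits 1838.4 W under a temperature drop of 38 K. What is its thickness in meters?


Fourier's law: t = k * A * dT / Q
  t = 1.068 * 1.06 * 38 / 1838.4
  t = 43.01904 / 1838.4 = 0.0234 m

0.0234 m


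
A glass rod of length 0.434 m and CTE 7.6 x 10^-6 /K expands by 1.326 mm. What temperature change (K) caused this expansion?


Rearrange dL = alpha * L0 * dT for dT:
  dT = dL / (alpha * L0)
  dL (m) = 1.326 / 1000 = 0.001326
  dT = 0.001326 / ((7.6 x 10^-6) * 0.434) = 402.0 K

402.0 K


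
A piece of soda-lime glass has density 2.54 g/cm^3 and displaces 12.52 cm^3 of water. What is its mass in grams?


Rearrange rho = m / V:
  m = rho * V
  m = 2.54 * 12.52 = 31.801 g

31.801 g


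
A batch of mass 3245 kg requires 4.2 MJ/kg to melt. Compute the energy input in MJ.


Total energy = mass * specific energy
  E = 3245 * 4.2 = 13629 MJ

13629 MJ


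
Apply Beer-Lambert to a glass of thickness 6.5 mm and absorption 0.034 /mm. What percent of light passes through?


Beer-Lambert law: T = exp(-alpha * thickness)
  exponent = -0.034 * 6.5 = -0.221
  T = exp(-0.221) = 0.8017
  Percentage = 0.8017 * 100 = 80.17%

80.17%


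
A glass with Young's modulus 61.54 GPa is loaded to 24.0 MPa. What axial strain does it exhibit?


Rearrange E = sigma / epsilon:
  epsilon = sigma / E
  E (MPa) = 61.54 * 1000 = 61540
  epsilon = 24.0 / 61540 = 0.00039

0.00039


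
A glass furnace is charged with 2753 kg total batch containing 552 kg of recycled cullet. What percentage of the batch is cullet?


Cullet ratio = (cullet mass / total batch mass) * 100
  Ratio = 552 / 2753 * 100 = 20.05%

20.05%


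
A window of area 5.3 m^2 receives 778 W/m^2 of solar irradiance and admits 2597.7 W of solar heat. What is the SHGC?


Rearrange Q = Area * SHGC * Irradiance:
  SHGC = Q / (Area * Irradiance)
  SHGC = 2597.7 / (5.3 * 778) = 0.63

0.63


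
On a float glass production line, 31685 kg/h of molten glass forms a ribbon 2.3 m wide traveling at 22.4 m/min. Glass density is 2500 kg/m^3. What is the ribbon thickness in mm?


Ribbon cross-section from mass balance:
  Volume rate = throughput / density = 31685 / 2500 = 12.674 m^3/h
  thickness = volume rate / (speed * 60 * width), i.e.
  thickness = throughput / (60 * speed * width * density) * 1000
  thickness = 31685 / (60 * 22.4 * 2.3 * 2500) * 1000 = 4.1 mm

4.1 mm


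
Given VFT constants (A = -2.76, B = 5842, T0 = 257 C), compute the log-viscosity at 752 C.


VFT equation: log(eta) = A + B / (T - T0)
  T - T0 = 752 - 257 = 495
  B / (T - T0) = 5842 / 495 = 11.802
  log(eta) = -2.76 + 11.802 = 9.042

9.042


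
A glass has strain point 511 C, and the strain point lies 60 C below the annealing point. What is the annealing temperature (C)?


T_anneal = T_strain + gap:
  T_anneal = 511 + 60 = 571 C

571 C


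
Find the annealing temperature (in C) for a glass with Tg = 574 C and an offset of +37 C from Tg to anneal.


The annealing temperature is Tg plus the offset:
  T_anneal = 574 + 37 = 611 C

611 C


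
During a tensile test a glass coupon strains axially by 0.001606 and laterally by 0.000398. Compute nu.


Poisson's ratio: nu = lateral strain / axial strain
  nu = 0.000398 / 0.001606 = 0.2478

0.2478


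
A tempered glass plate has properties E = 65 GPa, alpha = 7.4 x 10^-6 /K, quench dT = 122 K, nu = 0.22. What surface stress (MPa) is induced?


Tempering stress: sigma = E * alpha * dT / (1 - nu)
  E (MPa) = 65 * 1000 = 65000
  Numerator = 65000 * (7.4 x 10^-6) * 122 = 58.682
  Denominator = 1 - 0.22 = 0.78
  sigma = 58.682 / 0.78 = 75.2 MPa

75.2 MPa


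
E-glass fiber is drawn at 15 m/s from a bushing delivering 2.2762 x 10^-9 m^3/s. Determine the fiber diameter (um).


Cross-sectional area from continuity:
  A = Q / v = 2.2762 x 10^-9 / 15 = 1.517467 x 10^-10 m^2
Diameter from circular cross-section:
  d = sqrt(4A / pi) * 10^6 (m -> um)
  d = sqrt(4 * 1.517467 x 10^-10 / pi) * 10^6 = 13.9 um

13.9 um


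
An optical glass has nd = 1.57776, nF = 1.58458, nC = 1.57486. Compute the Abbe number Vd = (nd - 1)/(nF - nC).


Abbe number formula: Vd = (nd - 1) / (nF - nC)
  nd - 1 = 1.57776 - 1 = 0.57776
  nF - nC = 1.58458 - 1.57486 = 0.00972
  Vd = 0.57776 / 0.00972 = 59.44

59.44


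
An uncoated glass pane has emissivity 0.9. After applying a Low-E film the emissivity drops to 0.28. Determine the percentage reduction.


Percentage reduction = (1 - coated/uncoated) * 100
  Ratio = 0.28 / 0.9 = 0.3111
  Reduction = (1 - 0.3111) * 100 = 68.9%

68.9%


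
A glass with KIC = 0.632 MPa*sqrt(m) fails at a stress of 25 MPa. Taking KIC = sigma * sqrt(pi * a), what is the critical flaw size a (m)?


Rearrange KIC = sigma * sqrt(pi * a):
  sqrt(pi * a) = KIC / sigma
  sqrt(pi * a) = 0.632 / 25 = 0.02528
  a = (KIC / sigma)^2 / pi
  a = 0.02528^2 / pi = 0.0002034 m

0.0002034 m


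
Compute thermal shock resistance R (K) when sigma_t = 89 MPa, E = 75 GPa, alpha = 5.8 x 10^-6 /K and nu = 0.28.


Thermal shock resistance: R = sigma * (1 - nu) / (E * alpha)
  Numerator = 89 * (1 - 0.28) = 64.08
  Denominator = 75 * 1000 * (5.8 x 10^-6) = 0.435
  R = 64.08 / 0.435 = 147.3 K

147.3 K


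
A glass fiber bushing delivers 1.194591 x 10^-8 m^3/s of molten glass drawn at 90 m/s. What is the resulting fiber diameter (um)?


Cross-sectional area from continuity:
  A = Q / v = 1.194591 x 10^-8 / 90 = 1.327323 x 10^-10 m^2
Diameter from circular cross-section:
  d = sqrt(4A / pi) * 10^6 (m -> um)
  d = sqrt(4 * 1.327323 x 10^-10 / pi) * 10^6 = 13.0 um

13.0 um


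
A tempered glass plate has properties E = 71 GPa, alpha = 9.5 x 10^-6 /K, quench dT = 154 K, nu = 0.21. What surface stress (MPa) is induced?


Tempering stress: sigma = E * alpha * dT / (1 - nu)
  E (MPa) = 71 * 1000 = 71000
  Numerator = 71000 * (9.5 x 10^-6) * 154 = 103.873
  Denominator = 1 - 0.21 = 0.79
  sigma = 103.873 / 0.79 = 131.5 MPa

131.5 MPa


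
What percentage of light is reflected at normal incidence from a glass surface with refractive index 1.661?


Fresnel reflectance at normal incidence:
  R = ((n - 1)/(n + 1))^2
  (n - 1)/(n + 1) = (1.661 - 1)/(1.661 + 1) = 0.248403
  R = 0.248403^2 = 0.0617041
  R(%) = 0.0617041 * 100 = 6.17%

6.17%


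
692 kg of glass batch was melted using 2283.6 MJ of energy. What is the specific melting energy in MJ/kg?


Rearrange E = m * s for s:
  s = E / m
  s = 2283.6 / 692 = 3.3 MJ/kg

3.3 MJ/kg


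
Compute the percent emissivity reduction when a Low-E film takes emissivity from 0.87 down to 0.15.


Percentage reduction = (1 - coated/uncoated) * 100
  Ratio = 0.15 / 0.87 = 0.1724
  Reduction = (1 - 0.1724) * 100 = 82.8%

82.8%


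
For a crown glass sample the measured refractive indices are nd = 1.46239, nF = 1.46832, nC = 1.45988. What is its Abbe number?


Abbe number formula: Vd = (nd - 1) / (nF - nC)
  nd - 1 = 1.46239 - 1 = 0.46239
  nF - nC = 1.46832 - 1.45988 = 0.00844
  Vd = 0.46239 / 0.00844 = 54.79

54.79


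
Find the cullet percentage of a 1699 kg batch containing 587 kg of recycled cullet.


Cullet ratio = (cullet mass / total batch mass) * 100
  Ratio = 587 / 1699 * 100 = 34.55%

34.55%


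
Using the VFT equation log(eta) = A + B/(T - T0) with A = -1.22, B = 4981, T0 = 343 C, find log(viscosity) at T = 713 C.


VFT equation: log(eta) = A + B / (T - T0)
  T - T0 = 713 - 343 = 370
  B / (T - T0) = 4981 / 370 = 13.462
  log(eta) = -1.22 + 13.462 = 12.242

12.242


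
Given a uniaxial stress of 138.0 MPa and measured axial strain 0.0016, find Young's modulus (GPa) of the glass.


Young's modulus: E = stress / strain
  E = 138.0 MPa / 0.0016 = 86250 MPa
Convert to GPa: 86250 / 1000 = 86.25 GPa

86.25 GPa


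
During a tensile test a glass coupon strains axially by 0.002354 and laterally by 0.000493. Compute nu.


Poisson's ratio: nu = lateral strain / axial strain
  nu = 0.000493 / 0.002354 = 0.2094

0.2094


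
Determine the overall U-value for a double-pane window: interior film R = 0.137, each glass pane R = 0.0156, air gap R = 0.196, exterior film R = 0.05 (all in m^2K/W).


Total thermal resistance (series):
  R_total = R_in + R_glass + R_air + R_glass + R_out
  R_total = 0.137 + 0.0156 + 0.196 + 0.0156 + 0.05 = 0.4142 m^2K/W
U-value = 1 / R_total = 1 / 0.4142 = 2.414 W/m^2K

2.414 W/m^2K


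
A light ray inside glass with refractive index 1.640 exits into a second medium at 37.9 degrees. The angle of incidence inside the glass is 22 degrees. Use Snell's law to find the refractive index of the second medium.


Apply Snell's law: n1 * sin(theta1) = n2 * sin(theta2)
  n2 = n1 * sin(theta1) / sin(theta2)
  sin(22) = 0.374607
  sin(37.9) = 0.614285
  n2 = 1.640 * 0.374607 / 0.614285 = 1.0001

1.0001


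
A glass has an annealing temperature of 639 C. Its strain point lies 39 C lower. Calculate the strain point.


Strain point = annealing point - difference:
  T_strain = 639 - 39 = 600 C

600 C


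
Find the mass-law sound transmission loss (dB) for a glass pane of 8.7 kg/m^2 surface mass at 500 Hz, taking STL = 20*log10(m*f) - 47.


Mass law: STL = 20 * log10(m * f) - 47
  m * f = 8.7 * 500 = 4350
  log10(4350) = 3.63849
  STL = 20 * 3.63849 - 47 = 72.7698 - 47 = 25.8 dB

25.8 dB


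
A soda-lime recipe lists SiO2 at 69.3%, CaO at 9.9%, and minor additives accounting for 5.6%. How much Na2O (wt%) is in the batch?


Pieces sum to 100%:
  Na2O = 100 - (SiO2 + CaO + others)
  Na2O = 100 - (69.3 + 9.9 + 5.6) = 15.2%

15.2%


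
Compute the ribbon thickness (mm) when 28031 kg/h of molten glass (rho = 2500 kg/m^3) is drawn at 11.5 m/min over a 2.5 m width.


Ribbon cross-section from mass balance:
  Volume rate = throughput / density = 28031 / 2500 = 11.2124 m^3/h
  thickness = volume rate / (speed * 60 * width), i.e.
  thickness = throughput / (60 * speed * width * density) * 1000
  thickness = 28031 / (60 * 11.5 * 2.5 * 2500) * 1000 = 6.5 mm

6.5 mm


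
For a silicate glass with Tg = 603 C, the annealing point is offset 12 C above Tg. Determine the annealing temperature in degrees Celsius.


The annealing temperature is Tg plus the offset:
  T_anneal = 603 + 12 = 615 C

615 C


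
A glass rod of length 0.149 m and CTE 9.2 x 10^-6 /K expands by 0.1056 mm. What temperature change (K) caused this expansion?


Rearrange dL = alpha * L0 * dT for dT:
  dT = dL / (alpha * L0)
  dL (m) = 0.1056 / 1000 = 0.0001056
  dT = 0.0001056 / ((9.2 x 10^-6) * 0.149) = 77.0 K

77.0 K


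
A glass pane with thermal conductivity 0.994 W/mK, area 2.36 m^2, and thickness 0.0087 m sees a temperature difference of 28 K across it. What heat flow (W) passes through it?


Fourier's law: Q = k * A * dT / t
  Q = 0.994 * 2.36 * 28 / 0.0087
  Q = 65.68352 / 0.0087 = 7549.8 W

7549.8 W


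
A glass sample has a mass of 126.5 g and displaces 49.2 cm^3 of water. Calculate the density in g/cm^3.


Use the definition of density:
  rho = mass / volume
  rho = 126.5 / 49.2 = 2.571 g/cm^3

2.571 g/cm^3


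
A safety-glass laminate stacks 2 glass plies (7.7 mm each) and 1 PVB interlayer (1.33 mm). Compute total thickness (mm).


Total thickness = glass contribution + PVB contribution
  Glass: 2 * 7.7 = 15.4 mm
  PVB: 1 * 1.33 = 1.33 mm
  Total = 15.4 + 1.33 = 16.73 mm

16.73 mm


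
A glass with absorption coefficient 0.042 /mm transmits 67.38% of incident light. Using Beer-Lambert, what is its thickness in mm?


Rearrange T = exp(-alpha * thickness):
  thickness = -ln(T) / alpha
  T = 67.38/100 = 0.6738
  ln(T) = -0.39482
  -ln(T) = 0.39482
  thickness = 0.39482 / 0.042 = 9.4 mm

9.4 mm


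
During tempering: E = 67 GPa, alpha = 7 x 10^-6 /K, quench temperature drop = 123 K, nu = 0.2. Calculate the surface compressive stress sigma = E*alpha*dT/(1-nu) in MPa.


Tempering stress: sigma = E * alpha * dT / (1 - nu)
  E (MPa) = 67 * 1000 = 67000
  Numerator = 67000 * (7 x 10^-6) * 123 = 57.687
  Denominator = 1 - 0.2 = 0.8
  sigma = 57.687 / 0.8 = 72.1 MPa

72.1 MPa


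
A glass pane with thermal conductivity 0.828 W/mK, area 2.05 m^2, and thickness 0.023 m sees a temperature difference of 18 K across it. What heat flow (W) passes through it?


Fourier's law: Q = k * A * dT / t
  Q = 0.828 * 2.05 * 18 / 0.023
  Q = 30.5532 / 0.023 = 1328.4 W

1328.4 W


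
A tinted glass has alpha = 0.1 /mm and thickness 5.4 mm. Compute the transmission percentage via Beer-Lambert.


Beer-Lambert law: T = exp(-alpha * thickness)
  exponent = -0.1 * 5.4 = -0.54
  T = exp(-0.54) = 0.5827
  Percentage = 0.5827 * 100 = 58.27%

58.27%


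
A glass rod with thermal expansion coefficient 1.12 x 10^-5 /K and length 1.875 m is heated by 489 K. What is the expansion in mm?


Thermal expansion formula: dL = alpha * L0 * dT
  dL = (1.12 x 10^-5) * 1.875 * 489 = 0.010269 m
Convert to mm: 0.010269 * 1000 = 10.269 mm

10.269 mm


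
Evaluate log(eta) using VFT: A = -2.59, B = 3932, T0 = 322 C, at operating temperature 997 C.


VFT equation: log(eta) = A + B / (T - T0)
  T - T0 = 997 - 322 = 675
  B / (T - T0) = 3932 / 675 = 5.825
  log(eta) = -2.59 + 5.825 = 3.235

3.235


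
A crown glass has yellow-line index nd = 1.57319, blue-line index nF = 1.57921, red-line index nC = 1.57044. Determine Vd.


Abbe number formula: Vd = (nd - 1) / (nF - nC)
  nd - 1 = 1.57319 - 1 = 0.57319
  nF - nC = 1.57921 - 1.57044 = 0.00877
  Vd = 0.57319 / 0.00877 = 65.36

65.36


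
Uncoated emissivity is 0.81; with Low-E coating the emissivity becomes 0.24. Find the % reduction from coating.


Percentage reduction = (1 - coated/uncoated) * 100
  Ratio = 0.24 / 0.81 = 0.2963
  Reduction = (1 - 0.2963) * 100 = 70.4%

70.4%


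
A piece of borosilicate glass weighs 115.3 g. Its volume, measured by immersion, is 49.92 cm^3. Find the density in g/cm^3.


Use the definition of density:
  rho = mass / volume
  rho = 115.3 / 49.92 = 2.31 g/cm^3

2.31 g/cm^3


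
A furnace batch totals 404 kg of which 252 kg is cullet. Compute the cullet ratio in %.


Cullet ratio = (cullet mass / total batch mass) * 100
  Ratio = 252 / 404 * 100 = 62.38%

62.38%


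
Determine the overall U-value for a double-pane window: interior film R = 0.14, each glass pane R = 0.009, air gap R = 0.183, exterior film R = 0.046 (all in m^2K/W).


Total thermal resistance (series):
  R_total = R_in + R_glass + R_air + R_glass + R_out
  R_total = 0.14 + 0.009 + 0.183 + 0.009 + 0.046 = 0.387 m^2K/W
U-value = 1 / R_total = 1 / 0.387 = 2.584 W/m^2K

2.584 W/m^2K


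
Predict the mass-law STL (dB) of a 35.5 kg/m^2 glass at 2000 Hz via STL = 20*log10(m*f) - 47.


Mass law: STL = 20 * log10(m * f) - 47
  m * f = 35.5 * 2000 = 71000
  log10(71000) = 4.85126
  STL = 20 * 4.85126 - 47 = 97.0252 - 47 = 50.0 dB

50.0 dB


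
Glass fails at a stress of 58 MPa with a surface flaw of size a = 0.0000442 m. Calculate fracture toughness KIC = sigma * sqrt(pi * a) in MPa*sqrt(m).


Fracture toughness: KIC = sigma * sqrt(pi * a)
  pi * a = pi * 0.0000442 = 0.000138858
  sqrt(pi * a) = 0.011784
  KIC = 58 * 0.011784 = 0.683 MPa*sqrt(m)

0.683 MPa*sqrt(m)


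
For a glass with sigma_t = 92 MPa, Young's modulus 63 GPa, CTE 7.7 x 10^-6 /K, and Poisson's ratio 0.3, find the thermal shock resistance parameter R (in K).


Thermal shock resistance: R = sigma * (1 - nu) / (E * alpha)
  Numerator = 92 * (1 - 0.3) = 64.4
  Denominator = 63 * 1000 * (7.7 x 10^-6) = 0.4851
  R = 64.4 / 0.4851 = 132.8 K

132.8 K


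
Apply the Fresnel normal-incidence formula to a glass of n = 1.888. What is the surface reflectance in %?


Fresnel reflectance at normal incidence:
  R = ((n - 1)/(n + 1))^2
  (n - 1)/(n + 1) = (1.888 - 1)/(1.888 + 1) = 0.307479
  R = 0.307479^2 = 0.0945433
  R(%) = 0.0945433 * 100 = 9.454%

9.454%


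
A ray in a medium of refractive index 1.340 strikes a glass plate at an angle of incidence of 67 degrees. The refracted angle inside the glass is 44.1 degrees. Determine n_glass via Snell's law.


Apply Snell's law: n1 * sin(theta1) = n2 * sin(theta2)
  n2 = n1 * sin(theta1) / sin(theta2)
  sin(67) = 0.920505
  sin(44.1) = 0.695913
  n2 = 1.340 * 0.920505 / 0.695913 = 1.7725

1.7725


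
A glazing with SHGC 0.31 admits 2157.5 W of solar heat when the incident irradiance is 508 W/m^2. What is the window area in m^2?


Rearrange Q = Area * SHGC * Irradiance:
  Area = Q / (SHGC * Irradiance)
  Area = 2157.5 / (0.31 * 508) = 13.7 m^2

13.7 m^2


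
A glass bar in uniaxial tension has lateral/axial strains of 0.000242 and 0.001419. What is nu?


Poisson's ratio: nu = lateral strain / axial strain
  nu = 0.000242 / 0.001419 = 0.1705

0.1705


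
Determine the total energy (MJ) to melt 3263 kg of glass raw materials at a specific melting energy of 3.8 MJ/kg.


Total energy = mass * specific energy
  E = 3263 * 3.8 = 12399.4 MJ

12399.4 MJ


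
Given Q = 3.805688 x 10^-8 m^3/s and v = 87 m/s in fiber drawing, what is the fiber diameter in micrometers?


Cross-sectional area from continuity:
  A = Q / v = 3.805688 x 10^-8 / 87 = 4.374354 x 10^-10 m^2
Diameter from circular cross-section:
  d = sqrt(4A / pi) * 10^6 (m -> um)
  d = sqrt(4 * 4.374354 x 10^-10 / pi) * 10^6 = 23.6 um

23.6 um


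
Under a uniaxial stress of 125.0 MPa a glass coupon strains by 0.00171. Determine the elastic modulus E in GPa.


Young's modulus: E = stress / strain
  E = 125.0 MPa / 0.00171 = 73099.42 MPa
Convert to GPa: 73099.42 / 1000 = 73.1 GPa

73.1 GPa


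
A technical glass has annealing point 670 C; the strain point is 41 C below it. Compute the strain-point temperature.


Strain point = annealing point - difference:
  T_strain = 670 - 41 = 629 C

629 C


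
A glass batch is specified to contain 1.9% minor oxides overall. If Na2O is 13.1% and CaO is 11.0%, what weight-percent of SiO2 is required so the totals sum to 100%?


Known pieces sum to 100%:
  SiO2 = 100 - (others + Na2O + CaO)
  SiO2 = 100 - (1.9 + 13.1 + 11.0) = 74.0%

74.0%


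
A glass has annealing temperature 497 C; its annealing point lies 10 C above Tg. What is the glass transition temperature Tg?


Rearrange T_anneal = Tg + offset for Tg:
  Tg = T_anneal - offset = 497 - 10 = 487 C

487 C


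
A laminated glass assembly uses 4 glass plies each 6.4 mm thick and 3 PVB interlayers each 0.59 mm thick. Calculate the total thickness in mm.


Total thickness = glass contribution + PVB contribution
  Glass: 4 * 6.4 = 25.6 mm
  PVB: 3 * 0.59 = 1.77 mm
  Total = 25.6 + 1.77 = 27.37 mm

27.37 mm


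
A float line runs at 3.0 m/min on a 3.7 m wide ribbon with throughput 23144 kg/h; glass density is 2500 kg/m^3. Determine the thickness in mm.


Ribbon cross-section from mass balance:
  Volume rate = throughput / density = 23144 / 2500 = 9.2576 m^3/h
  thickness = volume rate / (speed * 60 * width), i.e.
  thickness = throughput / (60 * speed * width * density) * 1000
  thickness = 23144 / (60 * 3.0 * 3.7 * 2500) * 1000 = 13.9 mm

13.9 mm


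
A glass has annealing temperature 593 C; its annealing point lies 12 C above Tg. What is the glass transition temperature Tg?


Rearrange T_anneal = Tg + offset for Tg:
  Tg = T_anneal - offset = 593 - 12 = 581 C

581 C


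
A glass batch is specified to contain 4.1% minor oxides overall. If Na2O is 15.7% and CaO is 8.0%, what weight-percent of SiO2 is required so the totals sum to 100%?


Known pieces sum to 100%:
  SiO2 = 100 - (others + Na2O + CaO)
  SiO2 = 100 - (4.1 + 15.7 + 8.0) = 72.2%

72.2%


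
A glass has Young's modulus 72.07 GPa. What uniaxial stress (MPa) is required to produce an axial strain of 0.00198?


Rearrange E = sigma / epsilon:
  sigma = E * epsilon
  E (MPa) = 72.07 * 1000 = 72070
  sigma = 72070 * 0.00198 = 142.7 MPa

142.7 MPa


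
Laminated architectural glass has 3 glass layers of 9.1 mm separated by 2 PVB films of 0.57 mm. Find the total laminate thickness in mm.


Total thickness = glass contribution + PVB contribution
  Glass: 3 * 9.1 = 27.3 mm
  PVB: 2 * 0.57 = 1.14 mm
  Total = 27.3 + 1.14 = 28.44 mm

28.44 mm


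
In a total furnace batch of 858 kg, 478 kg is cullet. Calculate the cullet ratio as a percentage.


Cullet ratio = (cullet mass / total batch mass) * 100
  Ratio = 478 / 858 * 100 = 55.71%

55.71%


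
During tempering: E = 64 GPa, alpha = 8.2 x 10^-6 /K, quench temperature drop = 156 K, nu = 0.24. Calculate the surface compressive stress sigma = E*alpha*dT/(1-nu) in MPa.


Tempering stress: sigma = E * alpha * dT / (1 - nu)
  E (MPa) = 64 * 1000 = 64000
  Numerator = 64000 * (8.2 x 10^-6) * 156 = 81.8688
  Denominator = 1 - 0.24 = 0.76
  sigma = 81.8688 / 0.76 = 107.7 MPa

107.7 MPa


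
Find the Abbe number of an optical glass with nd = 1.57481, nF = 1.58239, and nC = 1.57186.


Abbe number formula: Vd = (nd - 1) / (nF - nC)
  nd - 1 = 1.57481 - 1 = 0.57481
  nF - nC = 1.58239 - 1.57186 = 0.01053
  Vd = 0.57481 / 0.01053 = 54.59

54.59


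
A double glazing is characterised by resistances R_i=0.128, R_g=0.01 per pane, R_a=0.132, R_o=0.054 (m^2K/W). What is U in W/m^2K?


Total thermal resistance (series):
  R_total = R_in + R_glass + R_air + R_glass + R_out
  R_total = 0.128 + 0.01 + 0.132 + 0.01 + 0.054 = 0.334 m^2K/W
U-value = 1 / R_total = 1 / 0.334 = 2.994 W/m^2K

2.994 W/m^2K


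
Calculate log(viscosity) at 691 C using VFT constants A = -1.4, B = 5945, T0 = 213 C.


VFT equation: log(eta) = A + B / (T - T0)
  T - T0 = 691 - 213 = 478
  B / (T - T0) = 5945 / 478 = 12.437
  log(eta) = -1.4 + 12.437 = 11.037

11.037


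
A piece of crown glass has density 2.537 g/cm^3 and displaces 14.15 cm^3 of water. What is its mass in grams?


Rearrange rho = m / V:
  m = rho * V
  m = 2.537 * 14.15 = 35.899 g

35.899 g


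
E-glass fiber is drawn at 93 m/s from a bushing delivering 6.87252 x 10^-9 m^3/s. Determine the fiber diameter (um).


Cross-sectional area from continuity:
  A = Q / v = 6.87252 x 10^-9 / 93 = 7.389806 x 10^-11 m^2
Diameter from circular cross-section:
  d = sqrt(4A / pi) * 10^6 (m -> um)
  d = sqrt(4 * 7.389806 x 10^-11 / pi) * 10^6 = 9.7 um

9.7 um


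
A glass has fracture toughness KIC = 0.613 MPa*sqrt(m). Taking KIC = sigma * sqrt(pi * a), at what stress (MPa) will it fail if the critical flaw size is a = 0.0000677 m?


Rearrange KIC = sigma * sqrt(pi * a):
  sigma = KIC / sqrt(pi * a)
  sqrt(pi * 0.0000677) = 0.014584
  sigma = 0.613 / 0.014584 = 42.03 MPa

42.03 MPa


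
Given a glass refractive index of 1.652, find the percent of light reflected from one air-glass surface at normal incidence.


Fresnel reflectance at normal incidence:
  R = ((n - 1)/(n + 1))^2
  (n - 1)/(n + 1) = (1.652 - 1)/(1.652 + 1) = 0.245852
  R = 0.245852^2 = 0.0604432
  R(%) = 0.0604432 * 100 = 6.044%

6.044%


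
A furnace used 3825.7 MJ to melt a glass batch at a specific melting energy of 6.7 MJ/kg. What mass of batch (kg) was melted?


Rearrange E = m * s for m:
  m = E / s
  m = 3825.7 / 6.7 = 571.0 kg

571.0 kg


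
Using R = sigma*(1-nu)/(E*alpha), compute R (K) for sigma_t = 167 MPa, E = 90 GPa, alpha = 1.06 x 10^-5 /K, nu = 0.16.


Thermal shock resistance: R = sigma * (1 - nu) / (E * alpha)
  Numerator = 167 * (1 - 0.16) = 140.28
  Denominator = 90 * 1000 * (1.06 x 10^-5) = 0.954
  R = 140.28 / 0.954 = 147.0 K

147.0 K


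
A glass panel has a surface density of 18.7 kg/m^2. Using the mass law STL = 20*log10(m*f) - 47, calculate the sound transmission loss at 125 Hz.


Mass law: STL = 20 * log10(m * f) - 47
  m * f = 18.7 * 125 = 2337.5
  log10(2337.5) = 3.36875
  STL = 20 * 3.36875 - 47 = 67.375 - 47 = 20.4 dB

20.4 dB


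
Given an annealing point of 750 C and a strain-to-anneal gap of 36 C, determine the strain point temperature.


Strain point = annealing point - difference:
  T_strain = 750 - 36 = 714 C

714 C


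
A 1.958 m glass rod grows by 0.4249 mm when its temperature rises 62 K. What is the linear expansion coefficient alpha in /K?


Rearrange dL = alpha * L0 * dT for alpha:
  alpha = dL / (L0 * dT)
  alpha = (0.4249 / 1000) / (1.958 * 62) = 0.0000035 /K = 3.5 x 10^-6 /K

3.5 x 10^-6 /K


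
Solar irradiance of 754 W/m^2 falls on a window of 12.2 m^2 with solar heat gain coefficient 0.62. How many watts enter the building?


Solar heat gain: Q = Area * SHGC * Irradiance
  Q = 12.2 * 0.62 * 754 = 5703.3 W

5703.3 W


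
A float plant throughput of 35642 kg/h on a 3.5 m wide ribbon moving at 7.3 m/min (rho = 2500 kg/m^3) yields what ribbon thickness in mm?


Ribbon cross-section from mass balance:
  Volume rate = throughput / density = 35642 / 2500 = 14.2568 m^3/h
  thickness = volume rate / (speed * 60 * width), i.e.
  thickness = throughput / (60 * speed * width * density) * 1000
  thickness = 35642 / (60 * 7.3 * 3.5 * 2500) * 1000 = 9.3 mm

9.3 mm


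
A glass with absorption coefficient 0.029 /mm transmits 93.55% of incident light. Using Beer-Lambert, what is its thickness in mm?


Rearrange T = exp(-alpha * thickness):
  thickness = -ln(T) / alpha
  T = 93.55/100 = 0.9355
  ln(T) = -0.06667
  -ln(T) = 0.06667
  thickness = 0.06667 / 0.029 = 2.3 mm

2.3 mm


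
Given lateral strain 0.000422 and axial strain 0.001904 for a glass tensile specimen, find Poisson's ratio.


Poisson's ratio: nu = lateral strain / axial strain
  nu = 0.000422 / 0.001904 = 0.2216

0.2216


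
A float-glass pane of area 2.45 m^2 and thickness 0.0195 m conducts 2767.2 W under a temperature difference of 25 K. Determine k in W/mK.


Fourier's law rearranged: k = Q * t / (A * dT)
  Numerator = 2767.2 * 0.0195 = 53.9604
  Denominator = 2.45 * 25 = 61.25
  k = 53.9604 / 61.25 = 0.881 W/mK

0.881 W/mK


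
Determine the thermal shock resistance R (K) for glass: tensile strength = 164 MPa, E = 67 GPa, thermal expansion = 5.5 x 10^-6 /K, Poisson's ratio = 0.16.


Thermal shock resistance: R = sigma * (1 - nu) / (E * alpha)
  Numerator = 164 * (1 - 0.16) = 137.76
  Denominator = 67 * 1000 * (5.5 x 10^-6) = 0.3685
  R = 137.76 / 0.3685 = 373.8 K

373.8 K


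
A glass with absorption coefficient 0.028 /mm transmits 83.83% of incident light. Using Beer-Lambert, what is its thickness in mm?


Rearrange T = exp(-alpha * thickness):
  thickness = -ln(T) / alpha
  T = 83.83/100 = 0.8383
  ln(T) = -0.17638
  -ln(T) = 0.17638
  thickness = 0.17638 / 0.028 = 6.3 mm

6.3 mm


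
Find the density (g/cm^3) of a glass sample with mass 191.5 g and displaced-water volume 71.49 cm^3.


Use the definition of density:
  rho = mass / volume
  rho = 191.5 / 71.49 = 2.679 g/cm^3

2.679 g/cm^3


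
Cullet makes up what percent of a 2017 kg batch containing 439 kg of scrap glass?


Cullet ratio = (cullet mass / total batch mass) * 100
  Ratio = 439 / 2017 * 100 = 21.76%

21.76%


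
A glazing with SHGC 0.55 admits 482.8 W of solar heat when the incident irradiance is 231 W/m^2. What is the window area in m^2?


Rearrange Q = Area * SHGC * Irradiance:
  Area = Q / (SHGC * Irradiance)
  Area = 482.8 / (0.55 * 231) = 3.8 m^2

3.8 m^2


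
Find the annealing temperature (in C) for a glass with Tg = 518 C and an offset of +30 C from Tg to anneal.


The annealing temperature is Tg plus the offset:
  T_anneal = 518 + 30 = 548 C

548 C


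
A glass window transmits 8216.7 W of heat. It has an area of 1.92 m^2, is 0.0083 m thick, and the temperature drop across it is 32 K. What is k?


Fourier's law rearranged: k = Q * t / (A * dT)
  Numerator = 8216.7 * 0.0083 = 68.19861
  Denominator = 1.92 * 32 = 61.44
  k = 68.19861 / 61.44 = 1.11 W/mK

1.11 W/mK


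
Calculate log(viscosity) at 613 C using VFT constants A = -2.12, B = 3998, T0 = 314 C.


VFT equation: log(eta) = A + B / (T - T0)
  T - T0 = 613 - 314 = 299
  B / (T - T0) = 3998 / 299 = 13.371
  log(eta) = -2.12 + 13.371 = 11.251

11.251


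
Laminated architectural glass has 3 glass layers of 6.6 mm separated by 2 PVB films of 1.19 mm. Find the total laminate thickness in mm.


Total thickness = glass contribution + PVB contribution
  Glass: 3 * 6.6 = 19.8 mm
  PVB: 2 * 1.19 = 2.38 mm
  Total = 19.8 + 2.38 = 22.18 mm

22.18 mm


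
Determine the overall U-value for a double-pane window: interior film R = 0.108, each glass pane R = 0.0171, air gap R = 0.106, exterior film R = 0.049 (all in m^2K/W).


Total thermal resistance (series):
  R_total = R_in + R_glass + R_air + R_glass + R_out
  R_total = 0.108 + 0.0171 + 0.106 + 0.0171 + 0.049 = 0.2972 m^2K/W
U-value = 1 / R_total = 1 / 0.2972 = 3.365 W/m^2K

3.365 W/m^2K


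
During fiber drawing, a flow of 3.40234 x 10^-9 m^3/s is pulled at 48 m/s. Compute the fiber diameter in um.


Cross-sectional area from continuity:
  A = Q / v = 3.40234 x 10^-9 / 48 = 7.088208 x 10^-11 m^2
Diameter from circular cross-section:
  d = sqrt(4A / pi) * 10^6 (m -> um)
  d = sqrt(4 * 7.088208 x 10^-11 / pi) * 10^6 = 9.5 um

9.5 um


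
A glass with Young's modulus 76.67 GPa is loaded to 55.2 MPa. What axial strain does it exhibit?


Rearrange E = sigma / epsilon:
  epsilon = sigma / E
  E (MPa) = 76.67 * 1000 = 76670
  epsilon = 55.2 / 76670 = 0.00072

0.00072


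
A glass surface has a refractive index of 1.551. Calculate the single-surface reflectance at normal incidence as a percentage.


Fresnel reflectance at normal incidence:
  R = ((n - 1)/(n + 1))^2
  (n - 1)/(n + 1) = (1.551 - 1)/(1.551 + 1) = 0.215994
  R = 0.215994^2 = 0.0466534
  R(%) = 0.0466534 * 100 = 4.665%

4.665%


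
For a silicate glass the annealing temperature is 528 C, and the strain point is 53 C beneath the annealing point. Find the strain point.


Strain point = annealing point - difference:
  T_strain = 528 - 53 = 475 C

475 C


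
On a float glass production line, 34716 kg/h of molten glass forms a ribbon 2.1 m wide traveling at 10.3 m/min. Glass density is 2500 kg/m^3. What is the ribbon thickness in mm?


Ribbon cross-section from mass balance:
  Volume rate = throughput / density = 34716 / 2500 = 13.8864 m^3/h
  thickness = volume rate / (speed * 60 * width), i.e.
  thickness = throughput / (60 * speed * width * density) * 1000
  thickness = 34716 / (60 * 10.3 * 2.1 * 2500) * 1000 = 10.7 mm

10.7 mm


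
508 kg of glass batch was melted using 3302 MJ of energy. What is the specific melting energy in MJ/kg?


Rearrange E = m * s for s:
  s = E / m
  s = 3302 / 508 = 6.5 MJ/kg

6.5 MJ/kg


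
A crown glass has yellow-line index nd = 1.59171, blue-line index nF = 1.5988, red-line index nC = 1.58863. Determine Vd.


Abbe number formula: Vd = (nd - 1) / (nF - nC)
  nd - 1 = 1.59171 - 1 = 0.59171
  nF - nC = 1.5988 - 1.58863 = 0.01017
  Vd = 0.59171 / 0.01017 = 58.18

58.18


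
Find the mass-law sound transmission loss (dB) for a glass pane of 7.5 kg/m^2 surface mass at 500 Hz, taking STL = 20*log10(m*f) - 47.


Mass law: STL = 20 * log10(m * f) - 47
  m * f = 7.5 * 500 = 3750
  log10(3750) = 3.57403
  STL = 20 * 3.57403 - 47 = 71.4806 - 47 = 24.5 dB

24.5 dB


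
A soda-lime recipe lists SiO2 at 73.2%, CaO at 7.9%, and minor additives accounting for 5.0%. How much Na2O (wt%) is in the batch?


Pieces sum to 100%:
  Na2O = 100 - (SiO2 + CaO + others)
  Na2O = 100 - (73.2 + 7.9 + 5.0) = 13.9%

13.9%


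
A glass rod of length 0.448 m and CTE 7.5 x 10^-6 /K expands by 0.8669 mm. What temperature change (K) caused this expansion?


Rearrange dL = alpha * L0 * dT for dT:
  dT = dL / (alpha * L0)
  dL (m) = 0.8669 / 1000 = 0.0008669
  dT = 0.0008669 / ((7.5 x 10^-6) * 0.448) = 258.0 K

258.0 K


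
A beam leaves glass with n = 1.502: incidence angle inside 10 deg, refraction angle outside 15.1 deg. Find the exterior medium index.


Apply Snell's law: n1 * sin(theta1) = n2 * sin(theta2)
  n2 = n1 * sin(theta1) / sin(theta2)
  sin(10) = 0.173648
  sin(15.1) = 0.260505
  n2 = 1.502 * 0.173648 / 0.260505 = 1.0012

1.0012


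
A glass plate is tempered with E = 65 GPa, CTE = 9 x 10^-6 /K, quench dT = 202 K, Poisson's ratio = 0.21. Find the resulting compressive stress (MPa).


Tempering stress: sigma = E * alpha * dT / (1 - nu)
  E (MPa) = 65 * 1000 = 65000
  Numerator = 65000 * (9 x 10^-6) * 202 = 118.17
  Denominator = 1 - 0.21 = 0.79
  sigma = 118.17 / 0.79 = 149.6 MPa

149.6 MPa


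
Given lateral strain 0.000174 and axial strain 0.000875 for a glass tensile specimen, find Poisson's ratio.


Poisson's ratio: nu = lateral strain / axial strain
  nu = 0.000174 / 0.000875 = 0.1989

0.1989


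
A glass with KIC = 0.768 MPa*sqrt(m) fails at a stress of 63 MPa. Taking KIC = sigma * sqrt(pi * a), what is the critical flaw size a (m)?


Rearrange KIC = sigma * sqrt(pi * a):
  sqrt(pi * a) = KIC / sigma
  sqrt(pi * a) = 0.768 / 63 = 0.01219
  a = (KIC / sigma)^2 / pi
  a = 0.01219^2 / pi = 0.0000473 m

0.0000473 m


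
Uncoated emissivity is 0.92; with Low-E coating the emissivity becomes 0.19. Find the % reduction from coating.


Percentage reduction = (1 - coated/uncoated) * 100
  Ratio = 0.19 / 0.92 = 0.2065
  Reduction = (1 - 0.2065) * 100 = 79.3%

79.3%


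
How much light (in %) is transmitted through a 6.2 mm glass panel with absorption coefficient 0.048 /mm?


Beer-Lambert law: T = exp(-alpha * thickness)
  exponent = -0.048 * 6.2 = -0.2976
  T = exp(-0.2976) = 0.7426
  Percentage = 0.7426 * 100 = 74.26%

74.26%


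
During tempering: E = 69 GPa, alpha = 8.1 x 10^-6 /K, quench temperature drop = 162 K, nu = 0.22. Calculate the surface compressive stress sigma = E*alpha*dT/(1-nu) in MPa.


Tempering stress: sigma = E * alpha * dT / (1 - nu)
  E (MPa) = 69 * 1000 = 69000
  Numerator = 69000 * (8.1 x 10^-6) * 162 = 90.5418
  Denominator = 1 - 0.22 = 0.78
  sigma = 90.5418 / 0.78 = 116.1 MPa

116.1 MPa


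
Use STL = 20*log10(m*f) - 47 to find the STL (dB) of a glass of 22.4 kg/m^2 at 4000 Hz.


Mass law: STL = 20 * log10(m * f) - 47
  m * f = 22.4 * 4000 = 89600
  log10(89600) = 4.95231
  STL = 20 * 4.95231 - 47 = 99.0462 - 47 = 52.0 dB

52.0 dB


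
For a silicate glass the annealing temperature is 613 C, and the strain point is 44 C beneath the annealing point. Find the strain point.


Strain point = annealing point - difference:
  T_strain = 613 - 44 = 569 C

569 C


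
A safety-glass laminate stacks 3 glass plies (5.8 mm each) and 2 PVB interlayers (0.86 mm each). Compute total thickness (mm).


Total thickness = glass contribution + PVB contribution
  Glass: 3 * 5.8 = 17.4 mm
  PVB: 2 * 0.86 = 1.72 mm
  Total = 17.4 + 1.72 = 19.12 mm

19.12 mm


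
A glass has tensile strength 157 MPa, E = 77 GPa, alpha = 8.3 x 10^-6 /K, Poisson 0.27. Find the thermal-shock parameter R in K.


Thermal shock resistance: R = sigma * (1 - nu) / (E * alpha)
  Numerator = 157 * (1 - 0.27) = 114.61
  Denominator = 77 * 1000 * (8.3 x 10^-6) = 0.6391
  R = 114.61 / 0.6391 = 179.3 K

179.3 K


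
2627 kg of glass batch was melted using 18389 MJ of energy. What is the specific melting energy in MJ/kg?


Rearrange E = m * s for s:
  s = E / m
  s = 18389 / 2627 = 7.0 MJ/kg

7.0 MJ/kg


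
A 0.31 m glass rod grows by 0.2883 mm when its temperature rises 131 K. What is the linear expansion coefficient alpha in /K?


Rearrange dL = alpha * L0 * dT for alpha:
  alpha = dL / (L0 * dT)
  alpha = (0.2883 / 1000) / (0.31 * 131) = 0.000007099 /K = 7.099 x 10^-6 /K

7.099 x 10^-6 /K


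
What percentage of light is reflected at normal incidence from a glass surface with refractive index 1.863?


Fresnel reflectance at normal incidence:
  R = ((n - 1)/(n + 1))^2
  (n - 1)/(n + 1) = (1.863 - 1)/(1.863 + 1) = 0.301432
  R = 0.301432^2 = 0.0908613
  R(%) = 0.0908613 * 100 = 9.086%

9.086%


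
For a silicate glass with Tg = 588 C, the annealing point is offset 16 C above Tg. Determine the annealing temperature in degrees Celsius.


The annealing temperature is Tg plus the offset:
  T_anneal = 588 + 16 = 604 C

604 C


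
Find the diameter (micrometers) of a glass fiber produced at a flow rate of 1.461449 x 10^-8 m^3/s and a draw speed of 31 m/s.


Cross-sectional area from continuity:
  A = Q / v = 1.461449 x 10^-8 / 31 = 4.714352 x 10^-10 m^2
Diameter from circular cross-section:
  d = sqrt(4A / pi) * 10^6 (m -> um)
  d = sqrt(4 * 4.714352 x 10^-10 / pi) * 10^6 = 24.5 um

24.5 um
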